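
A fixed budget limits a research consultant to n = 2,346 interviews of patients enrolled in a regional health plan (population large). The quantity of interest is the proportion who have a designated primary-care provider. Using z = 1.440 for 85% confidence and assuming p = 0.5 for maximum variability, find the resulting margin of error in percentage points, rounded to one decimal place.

1.5

SE(p̂) = √[p(1−p)/n] = √[0.2500/2346] = 0.01032.
E = z × SE = 1.440 × 0.01032 = 0.01487, or 1.5 percentage points.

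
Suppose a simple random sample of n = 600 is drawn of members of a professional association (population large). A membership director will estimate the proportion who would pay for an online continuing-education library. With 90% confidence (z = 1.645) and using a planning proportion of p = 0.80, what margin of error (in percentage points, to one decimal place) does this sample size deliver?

SE(p̂) = √[p(1−p)/n] = √[0.1600/600] = 0.01633.
E = z × SE = 1.645 × 0.01633 = 0.02686, or 2.7 percentage points.

2.7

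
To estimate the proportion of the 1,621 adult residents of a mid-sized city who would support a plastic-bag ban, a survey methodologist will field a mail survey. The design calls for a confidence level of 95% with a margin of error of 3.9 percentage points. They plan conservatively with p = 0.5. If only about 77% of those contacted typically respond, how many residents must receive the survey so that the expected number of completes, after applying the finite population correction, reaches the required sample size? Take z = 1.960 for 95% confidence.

Completed interviews needed (unadjusted): n₀ = 1.960² × 0.2500 / 0.039² ≈ 631.43 → 632.
FPC for N = 1,621: n = 632 / (1 + 631/1621) = 632 / 1.3893 ≈ 454.92 → 455.
At a 77% response rate, contacts needed = 455 / 0.77 ≈ 590.91 → 591.

591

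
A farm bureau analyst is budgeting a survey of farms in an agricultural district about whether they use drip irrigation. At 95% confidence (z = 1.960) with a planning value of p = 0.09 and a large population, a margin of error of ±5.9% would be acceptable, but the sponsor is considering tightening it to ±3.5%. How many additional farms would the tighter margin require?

166

At ±5.9%: n = 1.960² × 0.0819 / 0.059² ≈ 90.38 → 91.
At ±3.5%: n = 1.960² × 0.0819 / 0.035² ≈ 256.84 → 257.
Additional respondents: 257 − 91 = 166.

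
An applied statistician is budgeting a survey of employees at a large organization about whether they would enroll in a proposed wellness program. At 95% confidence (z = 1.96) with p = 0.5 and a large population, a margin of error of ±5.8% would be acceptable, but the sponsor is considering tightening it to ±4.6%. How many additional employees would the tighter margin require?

At ±5.8%: n = 1.96² × 0.2500 / 0.058² ≈ 285.49 → 286.
At ±4.6%: n = 1.96² × 0.2500 / 0.046² ≈ 453.88 → 454.
Additional respondents: 454 − 286 = 168.

168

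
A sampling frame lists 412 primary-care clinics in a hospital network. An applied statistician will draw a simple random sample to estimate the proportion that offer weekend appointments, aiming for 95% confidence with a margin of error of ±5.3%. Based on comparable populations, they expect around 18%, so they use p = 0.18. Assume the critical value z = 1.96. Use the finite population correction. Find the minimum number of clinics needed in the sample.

Unadjusted: n₀ = 1.96² × 0.18 × 0.82 / 0.053² ≈ 201.86, so n₀ = 202.
Finite population correction with N = 412: n = n₀ / (1 + (n₀−1)/N) = 202 / (1 + 201/412) = 202 / 1.4879 ≈ 135.77.
Rounding up, n = 136.

136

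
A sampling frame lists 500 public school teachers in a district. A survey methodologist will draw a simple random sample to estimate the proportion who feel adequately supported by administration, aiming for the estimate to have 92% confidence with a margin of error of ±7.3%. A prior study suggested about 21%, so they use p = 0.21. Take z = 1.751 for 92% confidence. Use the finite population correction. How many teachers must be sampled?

Unadjusted: n₀ = 1.751² × 0.21 × 0.79 / 0.073² ≈ 95.45, so n₀ = 96.
Finite population correction with N = 500: n = n₀ / (1 + (n₀−1)/N) = 96 / (1 + 95/500) = 96 / 1.1900 ≈ 80.67.
Rounding up, n = 81.

81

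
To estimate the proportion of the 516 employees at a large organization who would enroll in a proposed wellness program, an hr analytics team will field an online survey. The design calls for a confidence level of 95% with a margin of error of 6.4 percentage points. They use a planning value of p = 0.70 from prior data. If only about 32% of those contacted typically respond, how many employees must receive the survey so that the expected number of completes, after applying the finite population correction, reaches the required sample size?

447

For 95% confidence, z = 1.96.
Completed interviews needed (unadjusted): n₀ = 1.96² × 0.2100 / 0.064² ≈ 196.96 → 197.
FPC for N = 516: n = 197 / (1 + 196/516) = 197 / 1.3798 ≈ 142.77 → 143.
At a 32% response rate, contacts needed = 143 / 0.32 ≈ 446.88 → 447.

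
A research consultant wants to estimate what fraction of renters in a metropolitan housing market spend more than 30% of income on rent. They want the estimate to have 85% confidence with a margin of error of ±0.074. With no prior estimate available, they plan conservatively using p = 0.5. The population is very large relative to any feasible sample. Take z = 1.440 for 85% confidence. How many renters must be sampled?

With p = 0.5, p(1−p) = 0.25.
n = z²·p(1−p)/E² = 1.440² × 0.2500 / 0.074² = 2.0736 × 0.2500 / 0.005476 ≈ 94.67.
Rounding up gives n = 95.

95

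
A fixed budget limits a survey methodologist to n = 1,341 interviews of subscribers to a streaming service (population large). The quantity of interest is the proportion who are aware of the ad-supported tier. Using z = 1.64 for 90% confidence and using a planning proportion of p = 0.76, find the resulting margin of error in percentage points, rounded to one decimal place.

SE(p̂) = √[p(1−p)/n] = √[0.1824/1341] = 0.01166.
E = z × SE = 1.64 × 0.01166 = 0.01913, or 1.9 percentage points.

1.9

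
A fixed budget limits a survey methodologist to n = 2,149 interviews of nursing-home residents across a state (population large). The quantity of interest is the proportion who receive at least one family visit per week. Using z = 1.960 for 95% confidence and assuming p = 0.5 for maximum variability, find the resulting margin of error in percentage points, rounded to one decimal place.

SE(p̂) = √[p(1−p)/n] = √[0.2500/2149] = 0.01079.
E = z × SE = 1.960 × 0.01079 = 0.02114, or 2.1 percentage points.

2.1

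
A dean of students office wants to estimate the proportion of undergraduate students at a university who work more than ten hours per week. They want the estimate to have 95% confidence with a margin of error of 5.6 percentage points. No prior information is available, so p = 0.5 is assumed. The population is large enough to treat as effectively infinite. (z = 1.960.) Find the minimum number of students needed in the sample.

With p = 0.5, p(1−p) = 0.25.
n = z²·p(1−p)/E² = 1.960² × 0.2500 / 0.056² = 3.8416 × 0.2500 / 0.003136 ≈ 306.25.
Rounding up gives n = 307.

307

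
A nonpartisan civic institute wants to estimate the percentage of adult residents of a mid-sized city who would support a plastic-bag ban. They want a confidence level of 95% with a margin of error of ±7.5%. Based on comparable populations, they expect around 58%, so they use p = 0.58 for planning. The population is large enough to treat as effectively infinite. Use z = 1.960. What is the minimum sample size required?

With p = 0.58, p(1−p) = 0.2436.
n = z²·p(1−p)/E² = 1.960² × 0.2436 / 0.075² = 3.8416 × 0.2436 / 0.005625 ≈ 166.37.
Rounding up gives n = 167.

167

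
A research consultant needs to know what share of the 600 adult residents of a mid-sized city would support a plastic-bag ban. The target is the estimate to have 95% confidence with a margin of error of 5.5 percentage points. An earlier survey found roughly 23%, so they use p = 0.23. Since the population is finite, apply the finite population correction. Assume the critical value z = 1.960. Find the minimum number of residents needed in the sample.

164

Unadjusted: n₀ = 1.960² × 0.23 × 0.77 / 0.055² ≈ 224.91, so n₀ = 225.
Finite population correction with N = 600: n = n₀ / (1 + (n₀−1)/N) = 225 / (1 + 224/600) = 225 / 1.3733 ≈ 163.83.
Rounding up, n = 164.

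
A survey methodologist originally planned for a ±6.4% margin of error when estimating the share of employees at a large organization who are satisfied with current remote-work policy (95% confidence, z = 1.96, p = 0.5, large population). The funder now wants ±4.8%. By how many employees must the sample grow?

At ±6.4%: n = 1.96² × 0.2500 / 0.064² ≈ 234.47 → 235.
At ±4.8%: n = 1.96² × 0.2500 / 0.048² ≈ 416.84 → 417.
Additional respondents: 417 − 235 = 182.

182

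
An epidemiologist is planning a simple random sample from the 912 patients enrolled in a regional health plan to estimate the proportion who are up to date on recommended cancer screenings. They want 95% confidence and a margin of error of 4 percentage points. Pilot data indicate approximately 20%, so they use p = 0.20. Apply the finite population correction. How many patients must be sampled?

For 95% confidence, z = 1.96.
Unadjusted: n₀ = 1.96² × 0.20 × 0.80 / 0.040² ≈ 384.16, so n₀ = 385.
Finite population correction with N = 912: n = n₀ / (1 + (n₀−1)/N) = 385 / (1 + 384/912) = 385 / 1.4211 ≈ 270.93.
Rounding up, n = 271.

271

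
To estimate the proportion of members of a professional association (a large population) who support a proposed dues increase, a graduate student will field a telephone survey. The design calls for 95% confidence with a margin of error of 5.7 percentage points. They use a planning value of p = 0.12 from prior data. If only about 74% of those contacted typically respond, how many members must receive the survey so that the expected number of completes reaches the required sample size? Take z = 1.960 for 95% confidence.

169

Completed interviews needed: n₀ = 1.960² × 0.1056 / 0.057² ≈ 124.86 → 125.
At a 74% response rate, contacts needed = 125 / 0.74 ≈ 168.92 → 169.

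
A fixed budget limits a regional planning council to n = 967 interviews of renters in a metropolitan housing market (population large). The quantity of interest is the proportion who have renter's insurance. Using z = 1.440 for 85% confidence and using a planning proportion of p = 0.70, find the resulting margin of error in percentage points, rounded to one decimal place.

SE(p̂) = √[p(1−p)/n] = √[0.2100/967] = 0.01474.
E = z × SE = 1.440 × 0.01474 = 0.02122, or 2.1 percentage points.

2.1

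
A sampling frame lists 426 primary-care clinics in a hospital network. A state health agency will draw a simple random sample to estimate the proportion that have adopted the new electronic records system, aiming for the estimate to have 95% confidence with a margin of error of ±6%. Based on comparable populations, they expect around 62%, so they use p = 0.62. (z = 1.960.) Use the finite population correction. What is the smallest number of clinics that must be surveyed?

Unadjusted: n₀ = 1.960² × 0.62 × 0.38 / 0.060² ≈ 251.41, so n₀ = 252.
Finite population correction with N = 426: n = n₀ / (1 + (n₀−1)/N) = 252 / (1 + 251/426) = 252 / 1.5892 ≈ 158.57.
Rounding up, n = 159.

159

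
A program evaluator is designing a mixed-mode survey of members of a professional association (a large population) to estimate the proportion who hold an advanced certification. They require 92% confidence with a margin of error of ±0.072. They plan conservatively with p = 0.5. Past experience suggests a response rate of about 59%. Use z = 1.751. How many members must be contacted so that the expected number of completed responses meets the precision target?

Completed interviews needed: n₀ = 1.751² × 0.2500 / 0.072² ≈ 147.86 → 148.
At a 59% response rate, contacts needed = 148 / 0.59 ≈ 250.85 → 251.

251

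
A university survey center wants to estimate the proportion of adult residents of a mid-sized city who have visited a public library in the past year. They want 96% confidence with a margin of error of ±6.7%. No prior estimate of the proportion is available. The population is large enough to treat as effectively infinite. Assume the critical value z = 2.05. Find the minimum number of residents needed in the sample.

235

With no prior estimate, use p = 0.5, giving p(1−p) = 0.25.
n = z²·p(1−p)/E² = 2.05² × 0.2500 / 0.067² = 4.2025 × 0.2500 / 0.004489 ≈ 234.04.
Rounding up gives n = 235.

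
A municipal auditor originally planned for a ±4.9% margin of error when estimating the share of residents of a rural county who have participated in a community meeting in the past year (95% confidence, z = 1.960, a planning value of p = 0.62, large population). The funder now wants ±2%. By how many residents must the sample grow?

At ±4.9%: n = 1.960² × 0.2356 / 0.049² ≈ 376.96 → 377.
At ±2%: n = 1.960² × 0.2356 / 0.020² ≈ 2262.70 → 2263.
Additional respondents: 2263 − 377 = 1886.

1886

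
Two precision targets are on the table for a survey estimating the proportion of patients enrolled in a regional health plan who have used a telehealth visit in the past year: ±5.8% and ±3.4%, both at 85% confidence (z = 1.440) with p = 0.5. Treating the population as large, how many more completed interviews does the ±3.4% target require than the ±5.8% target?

At ±5.8%: n = 1.440² × 0.2500 / 0.058² ≈ 154.10 → 155.
At ±3.4%: n = 1.440² × 0.2500 / 0.034² ≈ 448.44 → 449.
Additional respondents: 449 − 155 = 294.

294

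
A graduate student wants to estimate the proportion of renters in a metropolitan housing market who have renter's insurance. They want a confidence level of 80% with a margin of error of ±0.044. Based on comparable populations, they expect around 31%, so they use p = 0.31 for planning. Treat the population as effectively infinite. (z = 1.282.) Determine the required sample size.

182

With p = 0.31, p(1−p) = 0.2139.
n = z²·p(1−p)/E² = 1.282² × 0.2139 / 0.044² = 1.6435 × 0.2139 / 0.001936 ≈ 181.59.
Rounding up gives n = 182.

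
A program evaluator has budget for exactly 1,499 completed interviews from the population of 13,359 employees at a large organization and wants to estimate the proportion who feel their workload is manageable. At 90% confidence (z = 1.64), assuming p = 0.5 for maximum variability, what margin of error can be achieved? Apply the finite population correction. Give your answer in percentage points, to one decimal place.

Finite-population factor: (N−n)/(N−1) = (13359−1499)/(13359−1) = 0.8879.
SE(p̂) = √[p(1−p)/n · (N−n)/(N−1)] = √[0.2500/1499 × 0.8879] = 0.01217.
E = z × SE = 1.64 × 0.01217 = 0.01996 ≈ 2.0 percentage points.

2.0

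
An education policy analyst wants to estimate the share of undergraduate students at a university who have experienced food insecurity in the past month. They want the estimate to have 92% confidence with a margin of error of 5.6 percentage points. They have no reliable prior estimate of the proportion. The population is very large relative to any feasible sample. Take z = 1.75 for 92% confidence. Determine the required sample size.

With no prior estimate, use p = 0.5, giving p(1−p) = 0.25.
n = z²·p(1−p)/E² = 1.75² × 0.2500 / 0.056² = 3.0625 × 0.2500 / 0.003136 ≈ 244.14.
Rounding up gives n = 245.

245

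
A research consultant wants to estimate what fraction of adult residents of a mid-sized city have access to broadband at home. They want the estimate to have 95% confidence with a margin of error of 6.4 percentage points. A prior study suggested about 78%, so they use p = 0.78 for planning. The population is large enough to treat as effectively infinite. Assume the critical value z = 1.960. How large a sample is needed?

With p = 0.78, p(1−p) = 0.1716.
n = z²·p(1−p)/E² = 1.960² × 0.1716 / 0.064² = 3.8416 × 0.1716 / 0.004096 ≈ 160.94.
Rounding up gives n = 161.

161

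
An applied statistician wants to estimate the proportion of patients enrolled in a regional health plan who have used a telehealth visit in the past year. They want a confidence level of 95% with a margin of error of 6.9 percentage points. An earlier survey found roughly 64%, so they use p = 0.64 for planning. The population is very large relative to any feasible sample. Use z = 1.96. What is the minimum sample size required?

With p = 0.64, p(1−p) = 0.2304.
n = z²·p(1−p)/E² = 1.96² × 0.2304 / 0.069² = 3.8416 × 0.2304 / 0.004761 ≈ 185.91.
Rounding up gives n = 186.

186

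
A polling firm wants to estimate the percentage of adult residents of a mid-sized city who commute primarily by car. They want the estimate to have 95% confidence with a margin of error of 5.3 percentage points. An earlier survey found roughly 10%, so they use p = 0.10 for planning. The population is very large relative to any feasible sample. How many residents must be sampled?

124

For 95% confidence, z = 1.96.
With p = 0.10, p(1−p) = 0.0900.
n = z²·p(1−p)/E² = 1.96² × 0.0900 / 0.053² = 3.8416 × 0.0900 / 0.002809 ≈ 123.08.
Rounding up gives n = 124.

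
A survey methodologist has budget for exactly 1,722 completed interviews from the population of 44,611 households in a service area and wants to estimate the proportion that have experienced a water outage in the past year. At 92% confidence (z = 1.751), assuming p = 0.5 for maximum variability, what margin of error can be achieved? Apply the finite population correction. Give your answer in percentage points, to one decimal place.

2.1

Finite-population factor: (N−n)/(N−1) = (44611−1722)/(44611−1) = 0.9614.
SE(p̂) = √[p(1−p)/n · (N−n)/(N−1)] = √[0.2500/1722 × 0.9614] = 0.01181.
E = z × SE = 1.751 × 0.01181 = 0.02069 ≈ 2.1 percentage points.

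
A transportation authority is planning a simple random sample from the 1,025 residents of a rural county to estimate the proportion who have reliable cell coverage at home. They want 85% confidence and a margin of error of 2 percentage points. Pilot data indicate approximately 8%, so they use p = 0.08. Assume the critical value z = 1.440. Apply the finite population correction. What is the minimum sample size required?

279

Unadjusted: n₀ = 1.440² × 0.08 × 0.92 / 0.020² ≈ 381.54, so n₀ = 382.
Finite population correction with N = 1,025: n = n₀ / (1 + (n₀−1)/N) = 382 / (1 + 381/1025) = 382 / 1.3717 ≈ 278.49.
Rounding up, n = 279.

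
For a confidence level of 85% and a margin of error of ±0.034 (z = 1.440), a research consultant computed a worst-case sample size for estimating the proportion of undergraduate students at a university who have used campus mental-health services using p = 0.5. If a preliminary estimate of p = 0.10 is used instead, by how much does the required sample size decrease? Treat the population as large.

Conservative (p = 0.5): n = 1.440² × 0.25 / 0.034² ≈ 448.44 → 449.
Using p = 0.10: p(1−p) = 0.0900, so n = 1.440² × 0.0900 / 0.034² ≈ 161.44 → 162.
Reduction: 449 − 162 = 287.

287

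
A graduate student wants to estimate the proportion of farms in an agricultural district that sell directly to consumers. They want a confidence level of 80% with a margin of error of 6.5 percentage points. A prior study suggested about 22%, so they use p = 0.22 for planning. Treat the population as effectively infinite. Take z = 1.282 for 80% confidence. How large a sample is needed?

With p = 0.22, p(1−p) = 0.1716.
n = z²·p(1−p)/E² = 1.282² × 0.1716 / 0.065² = 1.6435 × 0.1716 / 0.004225 ≈ 66.75.
Rounding up gives n = 67.

67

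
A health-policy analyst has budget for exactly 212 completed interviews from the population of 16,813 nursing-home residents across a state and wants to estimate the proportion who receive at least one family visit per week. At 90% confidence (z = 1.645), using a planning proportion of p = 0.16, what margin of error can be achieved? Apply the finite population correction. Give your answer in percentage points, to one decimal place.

Finite-population factor: (N−n)/(N−1) = (16813−212)/(16813−1) = 0.9874.
SE(p̂) = √[p(1−p)/n · (N−n)/(N−1)] = √[0.1344/212 × 0.9874] = 0.02502.
E = z × SE = 1.645 × 0.02502 = 0.04116 ≈ 4.1 percentage points.

4.1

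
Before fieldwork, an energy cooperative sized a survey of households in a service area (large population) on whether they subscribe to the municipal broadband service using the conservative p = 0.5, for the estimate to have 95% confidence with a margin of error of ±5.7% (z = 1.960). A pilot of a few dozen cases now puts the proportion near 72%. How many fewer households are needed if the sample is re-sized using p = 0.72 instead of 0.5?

57

Conservative (p = 0.5): n = 1.960² × 0.25 / 0.057² ≈ 295.60 → 296.
Using p = 0.72: p(1−p) = 0.2016, so n = 1.960² × 0.2016 / 0.057² ≈ 238.37 → 239.
Reduction: 296 − 239 = 57.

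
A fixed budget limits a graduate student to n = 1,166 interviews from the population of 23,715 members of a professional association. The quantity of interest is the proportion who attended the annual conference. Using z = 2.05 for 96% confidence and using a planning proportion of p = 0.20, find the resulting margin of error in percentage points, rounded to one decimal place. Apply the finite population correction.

Finite-population factor: (N−n)/(N−1) = (23715−1166)/(23715−1) = 0.9509.
SE(p̂) = √[p(1−p)/n · (N−n)/(N−1)] = √[0.1600/1166 × 0.9509] = 0.01142.
E = z × SE = 2.05 × 0.01142 = 0.02342 ≈ 2.3 percentage points.

2.3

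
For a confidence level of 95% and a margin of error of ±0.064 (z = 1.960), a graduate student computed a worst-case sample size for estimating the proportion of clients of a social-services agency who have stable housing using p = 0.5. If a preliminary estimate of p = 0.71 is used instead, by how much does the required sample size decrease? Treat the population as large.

41

Conservative (p = 0.5): n = 1.960² × 0.25 / 0.064² ≈ 234.47 → 235.
Using p = 0.71: p(1−p) = 0.2059, so n = 1.960² × 0.2059 / 0.064² ≈ 193.11 → 194.
Reduction: 235 − 194 = 41.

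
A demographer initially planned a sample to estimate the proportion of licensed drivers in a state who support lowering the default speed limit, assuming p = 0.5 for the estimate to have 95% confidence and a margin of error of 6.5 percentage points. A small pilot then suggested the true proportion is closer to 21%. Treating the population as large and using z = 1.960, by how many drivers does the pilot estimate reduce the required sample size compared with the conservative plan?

77

Conservative (p = 0.5): n = 1.960² × 0.25 / 0.065² ≈ 227.31 → 228.
Using p = 0.21: p(1−p) = 0.1659, so n = 1.960² × 0.1659 / 0.065² ≈ 150.85 → 151.
Reduction: 228 − 151 = 77.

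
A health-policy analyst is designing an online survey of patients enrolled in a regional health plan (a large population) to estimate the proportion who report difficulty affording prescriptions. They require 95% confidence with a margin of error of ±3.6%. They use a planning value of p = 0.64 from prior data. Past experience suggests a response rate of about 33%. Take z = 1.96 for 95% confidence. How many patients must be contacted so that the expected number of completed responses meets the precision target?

2070

Completed interviews needed: n₀ = 1.96² × 0.2304 / 0.036² ≈ 682.95 → 683.
At a 33% response rate, contacts needed = 683 / 0.33 ≈ 2069.70 → 2070.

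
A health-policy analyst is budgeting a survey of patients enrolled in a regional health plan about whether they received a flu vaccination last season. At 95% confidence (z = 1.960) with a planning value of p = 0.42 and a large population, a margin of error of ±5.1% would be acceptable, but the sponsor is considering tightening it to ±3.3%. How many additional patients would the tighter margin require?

500

At ±5.1%: n = 1.960² × 0.2436 / 0.051² ≈ 359.79 → 360.
At ±3.3%: n = 1.960² × 0.2436 / 0.033² ≈ 859.33 → 860.
Additional respondents: 860 − 360 = 500.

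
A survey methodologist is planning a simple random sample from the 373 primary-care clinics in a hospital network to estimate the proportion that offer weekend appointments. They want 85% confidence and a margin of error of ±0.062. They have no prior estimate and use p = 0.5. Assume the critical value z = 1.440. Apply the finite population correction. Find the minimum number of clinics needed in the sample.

100

Unadjusted: n₀ = 1.440² × 0.50 × 0.50 / 0.062² ≈ 134.86, so n₀ = 135.
Finite population correction with N = 373: n = n₀ / (1 + (n₀−1)/N) = 135 / (1 + 134/373) = 135 / 1.3592 ≈ 99.32.
Rounding up, n = 100.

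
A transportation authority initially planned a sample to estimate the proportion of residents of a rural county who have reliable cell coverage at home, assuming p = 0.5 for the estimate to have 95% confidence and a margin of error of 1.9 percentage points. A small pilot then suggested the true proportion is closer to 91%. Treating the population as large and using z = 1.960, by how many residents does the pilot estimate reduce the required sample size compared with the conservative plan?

Conservative (p = 0.5): n = 1.960² × 0.25 / 0.019² ≈ 2660.39 → 2661.
Using p = 0.91: p(1−p) = 0.0819, so n = 1.960² × 0.0819 / 0.019² ≈ 871.54 → 872.
Reduction: 2661 − 872 = 1789.

1789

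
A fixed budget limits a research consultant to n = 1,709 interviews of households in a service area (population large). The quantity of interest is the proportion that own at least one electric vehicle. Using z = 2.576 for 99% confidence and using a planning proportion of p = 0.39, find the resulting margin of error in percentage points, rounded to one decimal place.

3.0

SE(p̂) = √[p(1−p)/n] = √[0.2379/1709] = 0.01180.
E = z × SE = 2.576 × 0.01180 = 0.03039, or 3.0 percentage points.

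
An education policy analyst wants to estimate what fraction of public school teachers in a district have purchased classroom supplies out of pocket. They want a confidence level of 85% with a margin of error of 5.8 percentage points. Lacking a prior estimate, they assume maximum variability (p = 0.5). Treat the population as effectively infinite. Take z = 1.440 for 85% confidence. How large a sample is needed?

With p = 0.5, p(1−p) = 0.25.
n = z²·p(1−p)/E² = 1.440² × 0.2500 / 0.058² = 2.0736 × 0.2500 / 0.003364 ≈ 154.10.
Rounding up gives n = 155.

155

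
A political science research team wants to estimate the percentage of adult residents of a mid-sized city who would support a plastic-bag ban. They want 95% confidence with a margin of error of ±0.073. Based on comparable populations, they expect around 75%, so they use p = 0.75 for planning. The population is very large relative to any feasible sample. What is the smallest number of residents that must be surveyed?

For 95% confidence, z = 1.96.
With p = 0.75, p(1−p) = 0.1875.
n = z²·p(1−p)/E² = 1.96² × 0.1875 / 0.073² = 3.8416 × 0.1875 / 0.005329 ≈ 135.17.
Rounding up gives n = 136.

136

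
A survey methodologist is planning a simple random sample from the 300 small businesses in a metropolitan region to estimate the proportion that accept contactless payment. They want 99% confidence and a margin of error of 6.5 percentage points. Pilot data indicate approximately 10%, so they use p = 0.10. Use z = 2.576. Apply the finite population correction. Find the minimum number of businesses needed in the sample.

Unadjusted: n₀ = 2.576² × 0.10 × 0.90 / 0.065² ≈ 141.35, so n₀ = 142.
Finite population correction with N = 300: n = n₀ / (1 + (n₀−1)/N) = 142 / (1 + 141/300) = 142 / 1.4700 ≈ 96.60.
Rounding up, n = 97.

97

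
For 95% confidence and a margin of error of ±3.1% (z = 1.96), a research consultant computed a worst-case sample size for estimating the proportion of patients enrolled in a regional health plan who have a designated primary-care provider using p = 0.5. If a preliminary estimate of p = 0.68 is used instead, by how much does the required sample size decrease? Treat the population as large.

130

Conservative (p = 0.5): n = 1.96² × 0.25 / 0.031² ≈ 999.38 → 1000.
Using p = 0.68: p(1−p) = 0.2176, so n = 1.96² × 0.2176 / 0.031² ≈ 869.86 → 870.
Reduction: 1000 − 870 = 130.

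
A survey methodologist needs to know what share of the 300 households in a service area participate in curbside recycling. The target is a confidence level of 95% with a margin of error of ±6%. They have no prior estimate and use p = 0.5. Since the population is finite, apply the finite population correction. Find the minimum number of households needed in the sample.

142

For 95% confidence, z = 1.960.
Unadjusted: n₀ = 1.960² × 0.50 × 0.50 / 0.060² ≈ 266.78, so n₀ = 267.
Finite population correction with N = 300: n = n₀ / (1 + (n₀−1)/N) = 267 / (1 + 266/300) = 267 / 1.8867 ≈ 141.52.
Rounding up, n = 142.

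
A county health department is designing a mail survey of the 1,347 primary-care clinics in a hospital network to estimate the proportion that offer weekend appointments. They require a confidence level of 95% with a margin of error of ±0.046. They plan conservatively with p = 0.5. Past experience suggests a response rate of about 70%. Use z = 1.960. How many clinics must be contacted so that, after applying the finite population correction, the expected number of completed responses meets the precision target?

Completed interviews needed (unadjusted): n₀ = 1.960² × 0.2500 / 0.046² ≈ 453.88 → 454.
FPC for N = 1,347: n = 454 / (1 + 453/1347) = 454 / 1.3363 ≈ 339.74 → 340.
At a 70% response rate, contacts needed = 340 / 0.70 ≈ 485.71 → 486.

486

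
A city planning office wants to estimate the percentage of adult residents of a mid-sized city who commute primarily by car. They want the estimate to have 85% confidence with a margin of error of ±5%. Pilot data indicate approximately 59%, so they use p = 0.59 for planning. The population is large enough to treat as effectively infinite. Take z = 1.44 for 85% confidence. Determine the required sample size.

With p = 0.59, p(1−p) = 0.2419.
n = z²·p(1−p)/E² = 1.44² × 0.2419 / 0.050² = 2.0736 × 0.2419 / 0.002500 ≈ 200.64.
Rounding up gives n = 201.

201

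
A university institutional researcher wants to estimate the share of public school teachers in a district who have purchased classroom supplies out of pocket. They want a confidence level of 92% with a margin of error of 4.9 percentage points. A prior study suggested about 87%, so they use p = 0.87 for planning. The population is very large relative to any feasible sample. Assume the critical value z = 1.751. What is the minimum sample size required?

With p = 0.87, p(1−p) = 0.1131.
n = z²·p(1−p)/E² = 1.751² × 0.1131 / 0.049² = 3.0660 × 0.1131 / 0.002401 ≈ 144.43.
Rounding up gives n = 145.

145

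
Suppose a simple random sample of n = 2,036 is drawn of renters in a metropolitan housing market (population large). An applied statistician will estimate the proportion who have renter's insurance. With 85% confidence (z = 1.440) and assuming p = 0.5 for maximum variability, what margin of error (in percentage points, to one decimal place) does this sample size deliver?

SE(p̂) = √[p(1−p)/n] = √[0.2500/2036] = 0.01108.
E = z × SE = 1.440 × 0.01108 = 0.01596, or 1.6 percentage points.

1.6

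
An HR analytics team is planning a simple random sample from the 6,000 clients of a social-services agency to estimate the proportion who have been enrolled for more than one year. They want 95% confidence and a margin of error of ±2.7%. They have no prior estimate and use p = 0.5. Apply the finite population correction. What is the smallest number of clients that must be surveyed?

For 95% confidence, z = 1.960.
Unadjusted: n₀ = 1.960² × 0.50 × 0.50 / 0.027² ≈ 1317.42, so n₀ = 1318.
Finite population correction with N = 6,000: n = n₀ / (1 + (n₀−1)/N) = 1318 / (1 + 1317/6000) = 1318 / 1.2195 ≈ 1080.77.
Rounding up, n = 1081.

1081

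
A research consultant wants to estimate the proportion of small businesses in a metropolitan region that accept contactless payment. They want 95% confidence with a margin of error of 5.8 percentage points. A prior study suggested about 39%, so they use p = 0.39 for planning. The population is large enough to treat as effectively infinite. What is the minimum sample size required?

For 95% confidence, z = 1.96.
With p = 0.39, p(1−p) = 0.2379.
n = z²·p(1−p)/E² = 1.96² × 0.2379 / 0.058² = 3.8416 × 0.2379 / 0.003364 ≈ 271.68.
Rounding up gives n = 272.

272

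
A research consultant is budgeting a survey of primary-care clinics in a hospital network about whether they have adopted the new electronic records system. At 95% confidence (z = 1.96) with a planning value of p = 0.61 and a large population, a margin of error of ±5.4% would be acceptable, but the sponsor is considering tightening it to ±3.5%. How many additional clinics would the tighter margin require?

433

At ±5.4%: n = 1.96² × 0.2379 / 0.054² ≈ 313.41 → 314.
At ±3.5%: n = 1.96² × 0.2379 / 0.035² ≈ 746.05 → 747.
Additional respondents: 747 − 314 = 433.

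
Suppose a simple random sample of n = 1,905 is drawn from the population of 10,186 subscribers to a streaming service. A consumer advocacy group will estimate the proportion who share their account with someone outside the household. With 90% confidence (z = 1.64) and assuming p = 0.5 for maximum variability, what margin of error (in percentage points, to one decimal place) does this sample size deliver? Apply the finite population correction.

Finite-population factor: (N−n)/(N−1) = (10186−1905)/(10186−1) = 0.8131.
SE(p̂) = √[p(1−p)/n · (N−n)/(N−1)] = √[0.2500/1905 × 0.8131] = 0.01033.
E = z × SE = 1.64 × 0.01033 = 0.01694 ≈ 1.7 percentage points.

1.7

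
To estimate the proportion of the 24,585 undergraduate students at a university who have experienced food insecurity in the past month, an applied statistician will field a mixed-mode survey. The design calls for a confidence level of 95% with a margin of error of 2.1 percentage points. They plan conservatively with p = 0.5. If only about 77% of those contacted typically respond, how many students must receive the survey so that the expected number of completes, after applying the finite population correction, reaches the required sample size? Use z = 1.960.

2599

Completed interviews needed (unadjusted): n₀ = 1.960² × 0.2500 / 0.021² ≈ 2177.78 → 2178.
FPC for N = 24,585: n = 2178 / (1 + 2177/24585) = 2178 / 1.0885 ≈ 2000.83 → 2001.
At a 77% response rate, contacts needed = 2001 / 0.77 ≈ 2598.70 → 2599.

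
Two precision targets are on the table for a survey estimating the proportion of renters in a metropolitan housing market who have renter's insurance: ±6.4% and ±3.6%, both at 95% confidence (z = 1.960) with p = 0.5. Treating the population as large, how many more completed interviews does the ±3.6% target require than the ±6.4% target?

507

At ±6.4%: n = 1.960² × 0.2500 / 0.064² ≈ 234.47 → 235.
At ±3.6%: n = 1.960² × 0.2500 / 0.036² ≈ 741.05 → 742.
Additional respondents: 742 − 235 = 507.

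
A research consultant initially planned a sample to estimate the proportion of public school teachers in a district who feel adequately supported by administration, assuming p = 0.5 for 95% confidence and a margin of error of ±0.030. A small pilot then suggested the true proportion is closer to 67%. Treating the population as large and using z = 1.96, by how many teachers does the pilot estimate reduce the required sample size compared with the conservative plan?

Conservative (p = 0.5): n = 1.96² × 0.25 / 0.030² ≈ 1067.11 → 1068.
Using p = 0.67: p(1−p) = 0.2211, so n = 1.96² × 0.2211 / 0.030² ≈ 943.75 → 944.
Reduction: 1068 − 944 = 124.

124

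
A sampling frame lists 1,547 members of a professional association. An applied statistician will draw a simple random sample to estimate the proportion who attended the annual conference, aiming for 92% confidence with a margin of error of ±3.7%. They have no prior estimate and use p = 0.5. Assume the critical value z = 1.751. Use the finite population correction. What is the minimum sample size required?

Unadjusted: n₀ = 1.751² × 0.50 × 0.50 / 0.037² ≈ 559.90, so n₀ = 560.
Finite population correction with N = 1,547: n = n₀ / (1 + (n₀−1)/N) = 560 / (1 + 559/1547) = 560 / 1.3613 ≈ 411.36.
Rounding up, n = 412.

412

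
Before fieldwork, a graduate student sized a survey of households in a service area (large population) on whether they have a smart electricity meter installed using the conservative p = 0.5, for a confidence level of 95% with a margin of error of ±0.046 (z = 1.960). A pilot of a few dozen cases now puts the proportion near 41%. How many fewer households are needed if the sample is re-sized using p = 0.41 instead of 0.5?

Conservative (p = 0.5): n = 1.960² × 0.25 / 0.046² ≈ 453.88 → 454.
Using p = 0.41: p(1−p) = 0.2419, so n = 1.960² × 0.2419 / 0.046² ≈ 439.17 → 440.
Reduction: 454 − 440 = 14.

14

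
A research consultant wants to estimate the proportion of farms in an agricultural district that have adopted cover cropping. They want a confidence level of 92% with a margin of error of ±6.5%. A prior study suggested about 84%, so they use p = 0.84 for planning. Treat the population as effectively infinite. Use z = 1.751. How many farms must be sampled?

With p = 0.84, p(1−p) = 0.1344.
n = z²·p(1−p)/E² = 1.751² × 0.1344 / 0.065² = 3.0660 × 0.1344 / 0.004225 ≈ 97.53.
Rounding up gives n = 98.

98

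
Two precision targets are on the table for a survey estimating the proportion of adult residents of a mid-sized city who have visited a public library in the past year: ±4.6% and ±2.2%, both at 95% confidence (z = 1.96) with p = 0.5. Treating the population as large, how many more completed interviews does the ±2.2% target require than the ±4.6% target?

At ±4.6%: n = 1.96² × 0.2500 / 0.046² ≈ 453.88 → 454.
At ±2.2%: n = 1.96² × 0.2500 / 0.022² ≈ 1984.30 → 1985.
Additional respondents: 1985 − 454 = 1531.

1531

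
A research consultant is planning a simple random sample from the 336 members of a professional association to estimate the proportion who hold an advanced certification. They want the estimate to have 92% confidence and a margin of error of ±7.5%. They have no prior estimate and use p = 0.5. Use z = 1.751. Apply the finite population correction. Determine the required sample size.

98

Unadjusted: n₀ = 1.751² × 0.50 × 0.50 / 0.075² ≈ 136.27, so n₀ = 137.
Finite population correction with N = 336: n = n₀ / (1 + (n₀−1)/N) = 137 / (1 + 136/336) = 137 / 1.4048 ≈ 97.53.
Rounding up, n = 98.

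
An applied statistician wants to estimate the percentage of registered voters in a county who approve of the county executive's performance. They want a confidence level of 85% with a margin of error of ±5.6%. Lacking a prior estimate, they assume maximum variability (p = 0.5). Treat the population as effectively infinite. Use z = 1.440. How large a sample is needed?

166

With p = 0.5, p(1−p) = 0.25.
n = z²·p(1−p)/E² = 1.440² × 0.2500 / 0.056² = 2.0736 × 0.2500 / 0.003136 ≈ 165.31.
Rounding up gives n = 166.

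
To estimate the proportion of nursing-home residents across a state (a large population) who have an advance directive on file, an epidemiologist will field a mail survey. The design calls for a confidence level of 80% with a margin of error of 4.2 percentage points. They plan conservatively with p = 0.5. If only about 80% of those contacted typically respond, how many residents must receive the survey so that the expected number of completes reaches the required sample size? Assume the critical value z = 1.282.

292

Completed interviews needed: n₀ = 1.282² × 0.2500 / 0.042² ≈ 232.93 → 233.
At an 80% response rate, contacts needed = 233 / 0.80 ≈ 291.25 → 292.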